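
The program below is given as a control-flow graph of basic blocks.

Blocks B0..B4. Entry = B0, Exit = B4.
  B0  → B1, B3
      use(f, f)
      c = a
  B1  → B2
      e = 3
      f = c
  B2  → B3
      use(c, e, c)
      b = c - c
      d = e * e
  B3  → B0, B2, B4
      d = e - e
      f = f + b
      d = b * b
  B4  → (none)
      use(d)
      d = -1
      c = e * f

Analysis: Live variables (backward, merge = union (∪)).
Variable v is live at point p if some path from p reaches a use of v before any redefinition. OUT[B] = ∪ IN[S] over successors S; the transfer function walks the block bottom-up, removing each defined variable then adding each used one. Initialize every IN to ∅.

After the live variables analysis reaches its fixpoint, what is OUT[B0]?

Answer: {a, b, c, e, f}

Derivation:
Converged values:
  B0:  IN={a, b, e, f}  OUT={a, b, c, e, f}
  B1:  IN={a, c}  OUT={a, c, e, f}
  B2:  IN={a, c, e, f}  OUT={a, b, c, e, f}
  B3:  IN={a, b, c, e, f}  OUT={a, b, c, d, e, f}
  B4:  IN={d, e, f}  OUT={}

Merge at B0: OUT[B0] = IN[B1] ⊔ IN[B3] = {a, b, c, e, f}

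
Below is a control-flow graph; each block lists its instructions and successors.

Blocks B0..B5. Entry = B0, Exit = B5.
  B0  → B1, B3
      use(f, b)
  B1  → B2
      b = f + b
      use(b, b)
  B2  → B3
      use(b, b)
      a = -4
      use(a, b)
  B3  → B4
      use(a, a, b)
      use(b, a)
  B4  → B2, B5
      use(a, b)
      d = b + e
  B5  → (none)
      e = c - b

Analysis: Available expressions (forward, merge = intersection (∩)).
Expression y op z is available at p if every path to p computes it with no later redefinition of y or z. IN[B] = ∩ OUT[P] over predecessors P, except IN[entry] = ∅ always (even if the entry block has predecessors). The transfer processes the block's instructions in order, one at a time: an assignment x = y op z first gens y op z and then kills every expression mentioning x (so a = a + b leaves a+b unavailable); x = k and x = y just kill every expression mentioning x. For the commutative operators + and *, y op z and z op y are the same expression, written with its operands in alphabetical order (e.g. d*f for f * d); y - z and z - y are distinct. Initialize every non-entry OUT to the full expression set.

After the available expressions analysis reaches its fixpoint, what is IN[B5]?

Per-block solution:
  B0:   IN={}   OUT={}
  B1:   IN={}   OUT={}
  B2:   IN={}   OUT={}
  B3:   IN={}   OUT={}
  B4:   IN={}   OUT={b+e}
  B5:   IN={b+e}   OUT={c-b}

Merge at B5: IN[B5] = OUT[B4] = {b+e}

Answer: {b+e}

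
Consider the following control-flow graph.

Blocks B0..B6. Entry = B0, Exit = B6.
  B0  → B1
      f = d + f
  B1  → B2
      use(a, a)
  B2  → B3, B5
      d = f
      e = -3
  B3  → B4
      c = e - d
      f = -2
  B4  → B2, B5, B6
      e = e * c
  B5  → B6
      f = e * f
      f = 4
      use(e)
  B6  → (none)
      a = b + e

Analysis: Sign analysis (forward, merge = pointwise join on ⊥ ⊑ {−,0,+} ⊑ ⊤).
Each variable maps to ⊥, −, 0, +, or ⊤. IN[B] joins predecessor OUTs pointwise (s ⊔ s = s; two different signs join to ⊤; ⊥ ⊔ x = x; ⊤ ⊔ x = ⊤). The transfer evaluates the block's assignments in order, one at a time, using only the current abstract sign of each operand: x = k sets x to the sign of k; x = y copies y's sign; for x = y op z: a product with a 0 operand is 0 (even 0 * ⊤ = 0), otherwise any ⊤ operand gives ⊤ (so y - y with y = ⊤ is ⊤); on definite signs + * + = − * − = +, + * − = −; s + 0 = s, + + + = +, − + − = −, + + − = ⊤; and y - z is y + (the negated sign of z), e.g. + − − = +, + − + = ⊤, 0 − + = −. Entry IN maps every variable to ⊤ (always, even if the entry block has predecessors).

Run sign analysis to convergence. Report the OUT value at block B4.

Per-block solution:
  B0: | IN=(all ⊤) | OUT=(all ⊤)
  B1: | IN=(all ⊤) | OUT=(all ⊤)
  B2: | IN=(all ⊤) | OUT={e:-; rest ⊤}
  B3: | IN={e:-; rest ⊤} | OUT={e:-, f:-; rest ⊤}
  B4: | IN={e:-, f:-; rest ⊤} | OUT={f:-; rest ⊤}
  B5: | IN=(all ⊤) | OUT={f:+; rest ⊤}
  B6: | IN=(all ⊤) | OUT=(all ⊤)

Merge at B4: IN[B4] = OUT[B3] = {a: ⊤, b: ⊤, c: ⊤, d: ⊤, e: -, f: -}
Applying B4's transfer function to that IN value gives OUT[B4] (row B4 above).

Answer: {a: ⊤, b: ⊤, c: ⊤, d: ⊤, e: ⊤, f: -}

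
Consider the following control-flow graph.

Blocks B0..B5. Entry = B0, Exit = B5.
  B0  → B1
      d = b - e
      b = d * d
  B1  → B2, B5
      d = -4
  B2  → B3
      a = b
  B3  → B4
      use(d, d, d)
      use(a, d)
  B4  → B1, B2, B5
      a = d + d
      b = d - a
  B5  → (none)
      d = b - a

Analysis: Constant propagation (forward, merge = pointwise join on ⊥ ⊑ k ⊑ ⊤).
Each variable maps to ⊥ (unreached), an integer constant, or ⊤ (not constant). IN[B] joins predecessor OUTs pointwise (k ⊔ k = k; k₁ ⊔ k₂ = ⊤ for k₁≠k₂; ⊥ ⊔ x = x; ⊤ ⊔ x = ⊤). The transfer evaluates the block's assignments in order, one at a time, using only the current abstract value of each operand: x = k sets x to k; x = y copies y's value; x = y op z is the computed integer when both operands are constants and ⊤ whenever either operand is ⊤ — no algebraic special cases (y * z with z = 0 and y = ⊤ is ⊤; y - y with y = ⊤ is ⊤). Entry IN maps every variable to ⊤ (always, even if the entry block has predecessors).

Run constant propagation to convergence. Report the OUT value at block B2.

Per-block solution:
  B0:  IN=(all ⊤)  OUT=(all ⊤)
  B1:  IN=(all ⊤)  OUT={d:-4; rest ⊤}
  B2:  IN={d:-4; rest ⊤}  OUT={d:-4; rest ⊤}
  B3:  IN={d:-4; rest ⊤}  OUT={d:-4; rest ⊤}
  B4:  IN={d:-4; rest ⊤}  OUT={a:-8, b:4, d:-4; rest ⊤}
  B5:  IN={d:-4; rest ⊤}  OUT=(all ⊤)

Merge at B2: IN[B2] = OUT[B1] ⊔ OUT[B4] = {a: ⊤, b: ⊤, c: ⊤, d: -4, e: ⊤, f: ⊤}
Applying B2's transfer function to that IN value gives OUT[B2] (row B2 above).

Answer: {a: ⊤, b: ⊤, c: ⊤, d: -4, e: ⊤, f: ⊤}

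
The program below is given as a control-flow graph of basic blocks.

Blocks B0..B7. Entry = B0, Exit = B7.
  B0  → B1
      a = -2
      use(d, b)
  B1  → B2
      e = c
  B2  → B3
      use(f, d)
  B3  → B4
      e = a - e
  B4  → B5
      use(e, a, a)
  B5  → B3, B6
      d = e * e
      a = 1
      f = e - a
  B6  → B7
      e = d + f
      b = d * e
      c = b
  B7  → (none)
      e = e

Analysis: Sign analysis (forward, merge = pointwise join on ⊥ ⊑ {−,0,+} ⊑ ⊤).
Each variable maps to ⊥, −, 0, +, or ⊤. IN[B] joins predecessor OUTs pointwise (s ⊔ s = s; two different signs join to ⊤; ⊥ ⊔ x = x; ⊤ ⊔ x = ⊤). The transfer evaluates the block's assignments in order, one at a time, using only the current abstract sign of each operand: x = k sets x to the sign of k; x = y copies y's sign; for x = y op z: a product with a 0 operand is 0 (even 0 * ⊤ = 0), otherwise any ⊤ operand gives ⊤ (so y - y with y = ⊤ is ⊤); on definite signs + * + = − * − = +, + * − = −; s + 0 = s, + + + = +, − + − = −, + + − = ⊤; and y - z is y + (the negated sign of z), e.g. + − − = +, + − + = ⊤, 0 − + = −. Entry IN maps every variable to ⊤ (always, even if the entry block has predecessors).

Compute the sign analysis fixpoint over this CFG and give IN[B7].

Answer: {a: +, b: ⊤, c: ⊤, d: ⊤, e: ⊤, f: ⊤}

Trace:
Fixpoint table:
  B0:  IN=(all ⊤)  OUT={a:-; rest ⊤}
  B1:  IN={a:-; rest ⊤}  OUT={a:-; rest ⊤}
  B2:  IN={a:-; rest ⊤}  OUT={a:-; rest ⊤}
  B3:  IN=(all ⊤)  OUT=(all ⊤)
  B4:  IN=(all ⊤)  OUT=(all ⊤)
  B5:  IN=(all ⊤)  OUT={a:+; rest ⊤}
  B6:  IN={a:+; rest ⊤}  OUT={a:+; rest ⊤}
  B7:  IN={a:+; rest ⊤}  OUT={a:+; rest ⊤}

Merge at B7: IN[B7] = OUT[B6] = {a: +, b: ⊤, c: ⊤, d: ⊤, e: ⊤, f: ⊤}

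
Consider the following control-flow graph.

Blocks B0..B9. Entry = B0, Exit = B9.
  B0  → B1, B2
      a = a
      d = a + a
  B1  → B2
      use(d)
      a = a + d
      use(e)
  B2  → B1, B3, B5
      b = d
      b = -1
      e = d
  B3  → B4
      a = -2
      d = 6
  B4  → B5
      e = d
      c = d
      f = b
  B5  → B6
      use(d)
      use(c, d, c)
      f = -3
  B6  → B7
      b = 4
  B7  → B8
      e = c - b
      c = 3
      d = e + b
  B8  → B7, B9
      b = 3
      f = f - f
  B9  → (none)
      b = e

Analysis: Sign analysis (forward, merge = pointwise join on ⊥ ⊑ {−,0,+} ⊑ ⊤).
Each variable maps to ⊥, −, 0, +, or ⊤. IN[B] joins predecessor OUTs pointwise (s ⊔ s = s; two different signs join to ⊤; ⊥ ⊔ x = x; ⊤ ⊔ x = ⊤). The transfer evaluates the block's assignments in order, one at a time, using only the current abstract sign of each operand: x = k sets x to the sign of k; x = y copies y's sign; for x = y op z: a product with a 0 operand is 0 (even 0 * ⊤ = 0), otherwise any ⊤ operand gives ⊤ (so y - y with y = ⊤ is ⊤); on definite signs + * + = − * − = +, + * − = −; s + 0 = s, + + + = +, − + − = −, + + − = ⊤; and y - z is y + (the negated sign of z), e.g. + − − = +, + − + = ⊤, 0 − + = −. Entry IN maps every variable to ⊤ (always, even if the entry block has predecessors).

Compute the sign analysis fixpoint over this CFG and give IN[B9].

Answer: {a: ⊤, b: +, c: +, d: ⊤, e: ⊤, f: ⊤}

Trace:
Fixpoint table:
  B0: | IN=(all ⊤) | OUT=(all ⊤)
  B1: | IN=(all ⊤) | OUT=(all ⊤)
  B2: | IN=(all ⊤) | OUT={b:-; rest ⊤}
  B3: | IN={b:-; rest ⊤} | OUT={a:-, b:-, d:+; rest ⊤}
  B4: | IN={a:-, b:-, d:+; rest ⊤} | OUT={a:-, b:-, c:+, d:+, e:+, f:-; rest ⊤}
  B5: | IN={b:-; rest ⊤} | OUT={b:-, f:-; rest ⊤}
  B6: | IN={b:-, f:-; rest ⊤} | OUT={b:+, f:-; rest ⊤}
  B7: | IN={b:+; rest ⊤} | OUT={b:+, c:+; rest ⊤}
  B8: | IN={b:+, c:+; rest ⊤} | OUT={b:+, c:+; rest ⊤}
  B9: | IN={b:+, c:+; rest ⊤} | OUT={c:+; rest ⊤}

Merge at B9: IN[B9] = OUT[B8] = {a: ⊤, b: +, c: +, d: ⊤, e: ⊤, f: ⊤}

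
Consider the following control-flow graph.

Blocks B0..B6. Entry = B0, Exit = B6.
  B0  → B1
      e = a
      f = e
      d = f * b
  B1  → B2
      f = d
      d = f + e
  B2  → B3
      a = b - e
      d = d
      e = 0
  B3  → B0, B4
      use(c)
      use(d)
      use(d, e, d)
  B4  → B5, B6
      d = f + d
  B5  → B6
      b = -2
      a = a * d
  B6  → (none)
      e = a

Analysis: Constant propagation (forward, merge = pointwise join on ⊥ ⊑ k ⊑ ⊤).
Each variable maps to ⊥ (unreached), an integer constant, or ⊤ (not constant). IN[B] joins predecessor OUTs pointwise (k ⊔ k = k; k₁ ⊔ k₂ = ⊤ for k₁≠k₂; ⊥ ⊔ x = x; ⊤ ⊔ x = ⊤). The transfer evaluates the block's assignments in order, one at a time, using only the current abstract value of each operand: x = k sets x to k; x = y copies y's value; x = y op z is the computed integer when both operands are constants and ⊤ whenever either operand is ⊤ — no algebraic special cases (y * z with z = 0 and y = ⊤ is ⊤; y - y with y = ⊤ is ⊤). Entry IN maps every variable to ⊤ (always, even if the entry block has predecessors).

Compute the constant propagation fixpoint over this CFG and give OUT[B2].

Answer: {a: ⊤, b: ⊤, c: ⊤, d: ⊤, e: 0, f: ⊤}

Derivation:
Fixpoint table:
  B0:  IN=(all ⊤)  OUT=(all ⊤)
  B1:  IN=(all ⊤)  OUT=(all ⊤)
  B2:  IN=(all ⊤)  OUT={e:0; rest ⊤}
  B3:  IN={e:0; rest ⊤}  OUT={e:0; rest ⊤}
  B4:  IN={e:0; rest ⊤}  OUT={e:0; rest ⊤}
  B5:  IN={e:0; rest ⊤}  OUT={b:-2, e:0; rest ⊤}
  B6:  IN={e:0; rest ⊤}  OUT=(all ⊤)

Merge at B2: IN[B2] = OUT[B1] = {a: ⊤, b: ⊤, c: ⊤, d: ⊤, e: ⊤, f: ⊤}
Applying B2's transfer function to that IN value gives OUT[B2] (row B2 above).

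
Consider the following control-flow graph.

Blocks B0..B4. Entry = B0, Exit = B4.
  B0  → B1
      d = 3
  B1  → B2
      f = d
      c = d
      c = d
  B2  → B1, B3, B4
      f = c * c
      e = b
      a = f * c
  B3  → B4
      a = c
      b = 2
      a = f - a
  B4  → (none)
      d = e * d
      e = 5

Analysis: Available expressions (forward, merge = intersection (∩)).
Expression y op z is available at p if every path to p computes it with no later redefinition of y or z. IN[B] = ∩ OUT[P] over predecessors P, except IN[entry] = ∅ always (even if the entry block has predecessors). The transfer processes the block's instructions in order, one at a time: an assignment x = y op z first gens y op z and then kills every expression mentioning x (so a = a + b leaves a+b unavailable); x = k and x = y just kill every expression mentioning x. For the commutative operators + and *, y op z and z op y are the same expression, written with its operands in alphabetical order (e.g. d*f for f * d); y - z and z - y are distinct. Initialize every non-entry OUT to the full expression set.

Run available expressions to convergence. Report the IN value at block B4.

Answer: {c*c, c*f}

Derivation:
Converged values:
  B0:  IN={}  OUT={}
  B1:  IN={}  OUT={}
  B2:  IN={}  OUT={c*c, c*f}
  B3:  IN={c*c, c*f}  OUT={c*c, c*f}
  B4:  IN={c*c, c*f}  OUT={c*c, c*f}

Merge at B4: IN[B4] = OUT[B2] ∩ OUT[B3] = {c*c, c*f}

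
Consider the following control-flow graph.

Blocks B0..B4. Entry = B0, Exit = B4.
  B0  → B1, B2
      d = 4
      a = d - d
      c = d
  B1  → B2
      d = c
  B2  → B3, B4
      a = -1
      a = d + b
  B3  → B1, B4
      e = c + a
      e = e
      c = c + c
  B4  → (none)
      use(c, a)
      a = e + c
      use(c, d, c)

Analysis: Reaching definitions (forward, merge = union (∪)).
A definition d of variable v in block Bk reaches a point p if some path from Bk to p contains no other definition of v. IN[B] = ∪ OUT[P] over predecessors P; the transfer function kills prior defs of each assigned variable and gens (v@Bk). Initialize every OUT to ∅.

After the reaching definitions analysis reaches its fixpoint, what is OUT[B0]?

Converged values:
  B0:  IN={}  OUT={a@B0, c@B0, d@B0}
  B1:  IN={a@B0, a@B2, c@B0, c@B3, d@B0, d@B1, e@B3}  OUT={a@B0, a@B2, c@B0, c@B3, d@B1, e@B3}
  B2:  IN={a@B0, a@B2, c@B0, c@B3, d@B0, d@B1, e@B3}  OUT={a@B2, c@B0, c@B3, d@B0, d@B1, e@B3}
  B3:  IN={a@B2, c@B0, c@B3, d@B0, d@B1, e@B3}  OUT={a@B2, c@B3, d@B0, d@B1, e@B3}
  B4:  IN={a@B2, c@B0, c@B3, d@B0, d@B1, e@B3}  OUT={a@B4, c@B0, c@B3, d@B0, d@B1, e@B3}

B0 is the boundary node: IN[B0] = {}
Applying B0's transfer function to that IN value gives OUT[B0] (row B0 above).

Answer: {a@B0, c@B0, d@B0}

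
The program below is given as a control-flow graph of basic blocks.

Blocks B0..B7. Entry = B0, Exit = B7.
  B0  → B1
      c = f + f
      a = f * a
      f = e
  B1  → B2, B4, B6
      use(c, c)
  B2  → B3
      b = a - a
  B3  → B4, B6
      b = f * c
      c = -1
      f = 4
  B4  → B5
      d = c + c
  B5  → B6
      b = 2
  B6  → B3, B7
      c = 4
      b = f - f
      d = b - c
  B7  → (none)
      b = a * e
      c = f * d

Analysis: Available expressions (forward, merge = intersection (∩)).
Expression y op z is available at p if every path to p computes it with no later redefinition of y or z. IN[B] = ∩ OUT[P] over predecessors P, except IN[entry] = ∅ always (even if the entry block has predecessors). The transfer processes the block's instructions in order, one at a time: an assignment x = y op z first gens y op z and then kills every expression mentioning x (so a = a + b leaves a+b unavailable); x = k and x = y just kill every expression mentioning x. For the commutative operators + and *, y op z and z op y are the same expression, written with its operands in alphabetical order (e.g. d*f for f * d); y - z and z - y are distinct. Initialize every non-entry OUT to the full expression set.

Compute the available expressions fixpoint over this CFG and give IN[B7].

Answer: {b-c, f-f}

Working:
Converged values:
  B0:   IN={}   OUT={}
  B1:   IN={}   OUT={}
  B2:   IN={}   OUT={a-a}
  B3:   IN={}   OUT={}
  B4:   IN={}   OUT={c+c}
  B5:   IN={c+c}   OUT={c+c}
  B6:   IN={}   OUT={b-c, f-f}
  B7:   IN={b-c, f-f}   OUT={a*e, d*f, f-f}

Merge at B7: IN[B7] = OUT[B6] = {b-c, f-f}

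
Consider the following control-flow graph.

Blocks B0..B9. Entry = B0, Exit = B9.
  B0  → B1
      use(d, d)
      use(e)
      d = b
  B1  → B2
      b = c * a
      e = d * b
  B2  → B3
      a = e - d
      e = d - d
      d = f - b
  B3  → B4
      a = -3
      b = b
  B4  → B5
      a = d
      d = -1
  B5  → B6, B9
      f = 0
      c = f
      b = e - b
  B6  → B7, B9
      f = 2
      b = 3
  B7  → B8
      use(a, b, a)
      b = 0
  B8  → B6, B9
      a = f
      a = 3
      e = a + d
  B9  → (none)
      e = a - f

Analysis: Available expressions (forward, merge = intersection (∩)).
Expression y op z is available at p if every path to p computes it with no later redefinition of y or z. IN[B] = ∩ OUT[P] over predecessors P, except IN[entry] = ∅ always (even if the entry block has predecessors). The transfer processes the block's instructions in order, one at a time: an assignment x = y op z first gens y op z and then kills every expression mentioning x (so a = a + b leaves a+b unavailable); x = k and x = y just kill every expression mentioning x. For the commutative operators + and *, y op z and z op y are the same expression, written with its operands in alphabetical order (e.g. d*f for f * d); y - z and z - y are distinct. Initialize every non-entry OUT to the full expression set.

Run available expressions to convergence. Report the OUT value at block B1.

Answer: {a*c, b*d}

Trace:
Converged values:
  B0:   IN={}   OUT={}
  B1:   IN={}   OUT={a*c, b*d}
  B2:   IN={a*c, b*d}   OUT={f-b}
  B3:   IN={f-b}   OUT={}
  B4:   IN={}   OUT={}
  B5:   IN={}   OUT={}
  B6:   IN={}   OUT={}
  B7:   IN={}   OUT={}
  B8:   IN={}   OUT={a+d}
  B9:   IN={}   OUT={a-f}

Merge at B1: IN[B1] = OUT[B0] = {}
Applying B1's transfer function to that IN value gives OUT[B1] (row B1 above).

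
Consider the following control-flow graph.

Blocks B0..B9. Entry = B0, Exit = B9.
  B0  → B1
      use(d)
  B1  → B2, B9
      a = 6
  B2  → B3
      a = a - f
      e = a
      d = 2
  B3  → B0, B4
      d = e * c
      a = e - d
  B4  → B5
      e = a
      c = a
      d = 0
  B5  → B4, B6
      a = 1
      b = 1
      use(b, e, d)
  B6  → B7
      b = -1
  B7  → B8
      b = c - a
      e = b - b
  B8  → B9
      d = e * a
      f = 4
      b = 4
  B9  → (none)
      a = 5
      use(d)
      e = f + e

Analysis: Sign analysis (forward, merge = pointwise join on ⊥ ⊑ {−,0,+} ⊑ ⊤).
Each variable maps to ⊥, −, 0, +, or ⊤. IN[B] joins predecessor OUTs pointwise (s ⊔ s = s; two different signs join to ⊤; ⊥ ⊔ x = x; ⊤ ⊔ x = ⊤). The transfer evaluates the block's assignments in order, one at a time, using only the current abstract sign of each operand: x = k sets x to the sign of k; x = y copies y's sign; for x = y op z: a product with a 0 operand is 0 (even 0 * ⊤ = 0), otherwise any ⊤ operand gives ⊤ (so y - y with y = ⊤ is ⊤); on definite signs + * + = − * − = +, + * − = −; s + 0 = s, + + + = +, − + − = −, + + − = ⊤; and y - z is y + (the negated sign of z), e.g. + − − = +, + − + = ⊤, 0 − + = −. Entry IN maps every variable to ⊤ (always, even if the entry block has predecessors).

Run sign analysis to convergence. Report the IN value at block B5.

Answer: {a: ⊤, b: ⊤, c: ⊤, d: 0, e: ⊤, f: ⊤}

Derivation:
Per-block solution:
  B0:   IN=(all ⊤)   OUT=(all ⊤)
  B1:   IN=(all ⊤)   OUT={a:+; rest ⊤}
  B2:   IN={a:+; rest ⊤}   OUT={d:+; rest ⊤}
  B3:   IN={d:+; rest ⊤}   OUT=(all ⊤)
  B4:   IN=(all ⊤)   OUT={d:0; rest ⊤}
  B5:   IN={d:0; rest ⊤}   OUT={a:+, b:+, d:0; rest ⊤}
  B6:   IN={a:+, b:+, d:0; rest ⊤}   OUT={a:+, b:-, d:0; rest ⊤}
  B7:   IN={a:+, b:-, d:0; rest ⊤}   OUT={a:+, d:0; rest ⊤}
  B8:   IN={a:+, d:0; rest ⊤}   OUT={a:+, b:+, f:+; rest ⊤}
  B9:   IN={a:+; rest ⊤}   OUT={a:+; rest ⊤}

Merge at B5: IN[B5] = OUT[B4] = {a: ⊤, b: ⊤, c: ⊤, d: 0, e: ⊤, f: ⊤}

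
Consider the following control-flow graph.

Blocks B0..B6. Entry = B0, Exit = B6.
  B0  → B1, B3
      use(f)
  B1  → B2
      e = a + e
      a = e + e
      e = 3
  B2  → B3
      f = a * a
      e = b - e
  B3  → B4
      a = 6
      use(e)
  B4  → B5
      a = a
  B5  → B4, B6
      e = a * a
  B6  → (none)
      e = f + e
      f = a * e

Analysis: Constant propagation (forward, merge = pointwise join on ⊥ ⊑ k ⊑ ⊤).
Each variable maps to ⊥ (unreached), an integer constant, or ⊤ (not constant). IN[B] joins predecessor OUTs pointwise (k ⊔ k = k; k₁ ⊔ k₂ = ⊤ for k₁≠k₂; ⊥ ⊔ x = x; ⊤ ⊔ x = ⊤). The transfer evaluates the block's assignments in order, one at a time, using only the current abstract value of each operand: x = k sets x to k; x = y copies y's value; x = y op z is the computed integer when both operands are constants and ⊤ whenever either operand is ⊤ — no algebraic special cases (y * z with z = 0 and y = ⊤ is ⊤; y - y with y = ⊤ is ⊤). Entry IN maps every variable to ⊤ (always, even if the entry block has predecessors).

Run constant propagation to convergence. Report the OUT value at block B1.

Converged values:
  B0: | IN=(all ⊤) | OUT=(all ⊤)
  B1: | IN=(all ⊤) | OUT={e:3; rest ⊤}
  B2: | IN={e:3; rest ⊤} | OUT=(all ⊤)
  B3: | IN=(all ⊤) | OUT={a:6; rest ⊤}
  B4: | IN={a:6; rest ⊤} | OUT={a:6; rest ⊤}
  B5: | IN={a:6; rest ⊤} | OUT={a:6, e:36; rest ⊤}
  B6: | IN={a:6, e:36; rest ⊤} | OUT={a:6; rest ⊤}

Merge at B1: IN[B1] = OUT[B0] = {a: ⊤, b: ⊤, c: ⊤, d: ⊤, e: ⊤, f: ⊤}
Applying B1's transfer function to that IN value gives OUT[B1] (row B1 above).

Answer: {a: ⊤, b: ⊤, c: ⊤, d: ⊤, e: 3, f: ⊤}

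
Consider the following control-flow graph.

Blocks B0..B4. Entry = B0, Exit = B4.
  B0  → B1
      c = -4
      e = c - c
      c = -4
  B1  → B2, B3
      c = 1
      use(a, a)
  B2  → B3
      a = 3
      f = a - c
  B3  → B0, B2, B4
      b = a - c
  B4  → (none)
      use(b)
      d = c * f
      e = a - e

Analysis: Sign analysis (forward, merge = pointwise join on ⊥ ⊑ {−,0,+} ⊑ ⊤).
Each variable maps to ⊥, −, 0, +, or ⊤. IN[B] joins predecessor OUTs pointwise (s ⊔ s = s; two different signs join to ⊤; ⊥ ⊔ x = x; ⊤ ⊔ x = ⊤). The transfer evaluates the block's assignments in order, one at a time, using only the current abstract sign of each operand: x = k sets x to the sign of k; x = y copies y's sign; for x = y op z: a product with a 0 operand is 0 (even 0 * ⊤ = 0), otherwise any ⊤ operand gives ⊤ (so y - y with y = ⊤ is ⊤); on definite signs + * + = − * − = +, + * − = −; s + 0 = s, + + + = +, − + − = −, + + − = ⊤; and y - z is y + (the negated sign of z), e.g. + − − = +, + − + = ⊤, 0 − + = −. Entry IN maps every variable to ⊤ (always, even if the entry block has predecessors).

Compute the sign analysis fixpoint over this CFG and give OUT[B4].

Answer: {a: ⊤, b: ⊤, c: +, d: ⊤, e: ⊤, f: ⊤}

Derivation:
Per-block solution:
  B0:   IN=(all ⊤)   OUT={c:-; rest ⊤}
  B1:   IN={c:-; rest ⊤}   OUT={c:+; rest ⊤}
  B2:   IN={c:+; rest ⊤}   OUT={a:+, c:+; rest ⊤}
  B3:   IN={c:+; rest ⊤}   OUT={c:+; rest ⊤}
  B4:   IN={c:+; rest ⊤}   OUT={c:+; rest ⊤}

Merge at B4: IN[B4] = OUT[B3] = {a: ⊤, b: ⊤, c: +, d: ⊤, e: ⊤, f: ⊤}
Applying B4's transfer function to that IN value gives OUT[B4] (row B4 above).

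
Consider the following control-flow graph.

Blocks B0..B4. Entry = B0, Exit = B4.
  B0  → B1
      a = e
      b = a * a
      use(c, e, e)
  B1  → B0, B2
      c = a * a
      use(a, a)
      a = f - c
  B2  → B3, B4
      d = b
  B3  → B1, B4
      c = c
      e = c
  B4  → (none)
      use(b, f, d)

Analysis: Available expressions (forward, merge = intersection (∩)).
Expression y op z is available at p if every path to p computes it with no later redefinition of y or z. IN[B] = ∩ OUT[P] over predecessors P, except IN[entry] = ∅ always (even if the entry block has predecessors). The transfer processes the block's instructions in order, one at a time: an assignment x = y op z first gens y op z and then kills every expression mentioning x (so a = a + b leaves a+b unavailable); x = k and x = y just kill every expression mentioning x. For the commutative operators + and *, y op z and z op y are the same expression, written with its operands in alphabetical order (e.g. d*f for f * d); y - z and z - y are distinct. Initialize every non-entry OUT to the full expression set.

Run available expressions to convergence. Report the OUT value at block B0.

Fixpoint table:
  B0:  IN={}  OUT={a*a}
  B1:  IN={}  OUT={f-c}
  B2:  IN={f-c}  OUT={f-c}
  B3:  IN={f-c}  OUT={}
  B4:  IN={}  OUT={}

Merge at B0 (entry node, so the boundary value {} is joined with the incoming edge(s)): IN[B0] = {} ∩ OUT[B1] = {}
Applying B0's transfer function to that IN value gives OUT[B0] (row B0 above).

Answer: {a*a}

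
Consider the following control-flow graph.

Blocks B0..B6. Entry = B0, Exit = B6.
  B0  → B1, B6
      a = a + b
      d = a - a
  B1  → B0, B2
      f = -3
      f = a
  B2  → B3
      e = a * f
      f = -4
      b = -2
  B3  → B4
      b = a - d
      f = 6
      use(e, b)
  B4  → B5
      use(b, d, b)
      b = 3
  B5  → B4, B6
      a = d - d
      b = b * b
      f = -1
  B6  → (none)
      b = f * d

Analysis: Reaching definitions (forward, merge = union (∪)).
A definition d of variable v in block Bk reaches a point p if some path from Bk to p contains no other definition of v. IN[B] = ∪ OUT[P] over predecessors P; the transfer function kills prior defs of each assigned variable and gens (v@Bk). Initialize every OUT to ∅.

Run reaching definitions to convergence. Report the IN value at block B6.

Answer: {a@B0, a@B5, b@B5, d@B0, e@B2, f@B1, f@B5}

Trace:
Fixpoint table:
  B0:   IN={a@B0, d@B0, f@B1}   OUT={a@B0, d@B0, f@B1}
  B1:   IN={a@B0, d@B0, f@B1}   OUT={a@B0, d@B0, f@B1}
  B2:   IN={a@B0, d@B0, f@B1}   OUT={a@B0, b@B2, d@B0, e@B2, f@B2}
  B3:   IN={a@B0, b@B2, d@B0, e@B2, f@B2}   OUT={a@B0, b@B3, d@B0, e@B2, f@B3}
  B4:   IN={a@B0, a@B5, b@B3, b@B5, d@B0, e@B2, f@B3, f@B5}   OUT={a@B0, a@B5, b@B4, d@B0, e@B2, f@B3, f@B5}
  B5:   IN={a@B0, a@B5, b@B4, d@B0, e@B2, f@B3, f@B5}   OUT={a@B5, b@B5, d@B0, e@B2, f@B5}
  B6:   IN={a@B0, a@B5, b@B5, d@B0, e@B2, f@B1, f@B5}   OUT={a@B0, a@B5, b@B6, d@B0, e@B2, f@B1, f@B5}

Merge at B6: IN[B6] = OUT[B0] ⊔ OUT[B5] = {a@B0, a@B5, b@B5, d@B0, e@B2, f@B1, f@B5}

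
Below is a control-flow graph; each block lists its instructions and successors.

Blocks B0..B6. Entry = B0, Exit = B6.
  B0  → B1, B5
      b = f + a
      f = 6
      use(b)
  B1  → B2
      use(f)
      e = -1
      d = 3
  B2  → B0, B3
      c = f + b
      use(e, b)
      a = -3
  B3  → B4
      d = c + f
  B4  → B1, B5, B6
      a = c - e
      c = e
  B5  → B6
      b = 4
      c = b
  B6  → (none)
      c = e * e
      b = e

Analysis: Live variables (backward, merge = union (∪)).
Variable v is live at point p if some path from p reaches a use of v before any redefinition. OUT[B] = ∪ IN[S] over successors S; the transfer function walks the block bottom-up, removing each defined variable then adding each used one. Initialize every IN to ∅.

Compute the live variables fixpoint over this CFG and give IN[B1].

Per-block solution:
  B0:  IN={a, e, f}  OUT={b, e, f}
  B1:  IN={b, f}  OUT={b, e, f}
  B2:  IN={b, e, f}  OUT={a, b, c, e, f}
  B3:  IN={b, c, e, f}  OUT={b, c, e, f}
  B4:  IN={b, c, e, f}  OUT={b, e, f}
  B5:  IN={e}  OUT={e}
  B6:  IN={e}  OUT={}

Merge at B1: OUT[B1] = IN[B2] = {b, e, f}
Applying B1's transfer function to that OUT value gives IN[B1] (row B1 above).

Answer: {b, f}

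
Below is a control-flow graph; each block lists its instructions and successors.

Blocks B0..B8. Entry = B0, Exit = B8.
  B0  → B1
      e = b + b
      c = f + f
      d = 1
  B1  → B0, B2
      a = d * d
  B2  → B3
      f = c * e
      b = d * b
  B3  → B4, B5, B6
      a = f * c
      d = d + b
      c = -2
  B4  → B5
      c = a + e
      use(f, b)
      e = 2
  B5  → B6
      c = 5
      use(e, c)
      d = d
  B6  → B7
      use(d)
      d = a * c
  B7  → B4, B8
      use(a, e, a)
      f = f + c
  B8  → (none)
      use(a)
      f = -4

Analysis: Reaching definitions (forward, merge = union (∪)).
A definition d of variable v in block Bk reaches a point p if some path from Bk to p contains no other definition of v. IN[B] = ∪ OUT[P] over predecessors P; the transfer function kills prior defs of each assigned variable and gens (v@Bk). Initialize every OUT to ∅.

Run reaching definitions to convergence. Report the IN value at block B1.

Answer: {a@B1, c@B0, d@B0, e@B0}

Derivation:
Per-block solution:
  B0: | IN={a@B1, c@B0, d@B0, e@B0} | OUT={a@B1, c@B0, d@B0, e@B0}
  B1: | IN={a@B1, c@B0, d@B0, e@B0} | OUT={a@B1, c@B0, d@B0, e@B0}
  B2: | IN={a@B1, c@B0, d@B0, e@B0} | OUT={a@B1, b@B2, c@B0, d@B0, e@B0, f@B2}
  B3: | IN={a@B1, b@B2, c@B0, d@B0, e@B0, f@B2} | OUT={a@B3, b@B2, c@B3, d@B3, e@B0, f@B2}
  B4: | IN={a@B3, b@B2, c@B3, c@B5, d@B3, d@B6, e@B0, e@B4, f@B2, f@B7} | OUT={a@B3, b@B2, c@B4, d@B3, d@B6, e@B4, f@B2, f@B7}
  B5: | IN={a@B3, b@B2, c@B3, c@B4, d@B3, d@B6, e@B0, e@B4, f@B2, f@B7} | OUT={a@B3, b@B2, c@B5, d@B5, e@B0, e@B4, f@B2, f@B7}
  B6: | IN={a@B3, b@B2, c@B3, c@B5, d@B3, d@B5, e@B0, e@B4, f@B2, f@B7} | OUT={a@B3, b@B2, c@B3, c@B5, d@B6, e@B0, e@B4, f@B2, f@B7}
  B7: | IN={a@B3, b@B2, c@B3, c@B5, d@B6, e@B0, e@B4, f@B2, f@B7} | OUT={a@B3, b@B2, c@B3, c@B5, d@B6, e@B0, e@B4, f@B7}
  B8: | IN={a@B3, b@B2, c@B3, c@B5, d@B6, e@B0, e@B4, f@B7} | OUT={a@B3, b@B2, c@B3, c@B5, d@B6, e@B0, e@B4, f@B8}

Merge at B1: IN[B1] = OUT[B0] = {a@B1, c@B0, d@B0, e@B0}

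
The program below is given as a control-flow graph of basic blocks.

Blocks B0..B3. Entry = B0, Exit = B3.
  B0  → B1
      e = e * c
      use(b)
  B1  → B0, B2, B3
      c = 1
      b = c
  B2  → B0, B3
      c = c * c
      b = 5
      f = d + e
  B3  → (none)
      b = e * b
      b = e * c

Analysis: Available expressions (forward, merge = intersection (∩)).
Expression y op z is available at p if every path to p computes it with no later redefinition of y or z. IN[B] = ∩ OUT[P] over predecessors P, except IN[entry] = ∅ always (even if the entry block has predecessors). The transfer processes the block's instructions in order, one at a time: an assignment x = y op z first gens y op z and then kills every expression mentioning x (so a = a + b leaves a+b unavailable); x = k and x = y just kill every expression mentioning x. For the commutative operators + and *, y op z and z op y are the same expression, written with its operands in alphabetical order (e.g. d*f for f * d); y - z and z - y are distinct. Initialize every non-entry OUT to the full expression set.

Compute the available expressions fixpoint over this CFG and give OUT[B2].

Per-block solution:
  B0:   IN={}   OUT={}
  B1:   IN={}   OUT={}
  B2:   IN={}   OUT={d+e}
  B3:   IN={}   OUT={c*e}

Merge at B2: IN[B2] = OUT[B1] = {}
Applying B2's transfer function to that IN value gives OUT[B2] (row B2 above).

Answer: {d+e}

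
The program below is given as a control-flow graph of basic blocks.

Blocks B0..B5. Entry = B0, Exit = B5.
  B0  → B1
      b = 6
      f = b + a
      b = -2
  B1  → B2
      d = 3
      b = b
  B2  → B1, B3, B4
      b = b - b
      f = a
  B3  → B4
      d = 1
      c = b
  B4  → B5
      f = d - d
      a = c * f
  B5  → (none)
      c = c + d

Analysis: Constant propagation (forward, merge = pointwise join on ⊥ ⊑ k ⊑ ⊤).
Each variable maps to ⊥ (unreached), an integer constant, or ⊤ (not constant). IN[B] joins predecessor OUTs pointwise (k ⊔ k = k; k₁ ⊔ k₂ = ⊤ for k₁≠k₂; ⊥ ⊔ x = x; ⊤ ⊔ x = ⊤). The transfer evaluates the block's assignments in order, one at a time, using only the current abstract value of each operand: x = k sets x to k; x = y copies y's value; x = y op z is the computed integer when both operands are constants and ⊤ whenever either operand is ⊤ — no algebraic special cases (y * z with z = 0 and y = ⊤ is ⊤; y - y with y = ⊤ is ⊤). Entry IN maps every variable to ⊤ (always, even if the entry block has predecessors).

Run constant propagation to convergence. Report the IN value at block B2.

Fixpoint table:
  B0:  IN=(all ⊤)  OUT={b:-2; rest ⊤}
  B1:  IN=(all ⊤)  OUT={d:3; rest ⊤}
  B2:  IN={d:3; rest ⊤}  OUT={d:3; rest ⊤}
  B3:  IN={d:3; rest ⊤}  OUT={d:1; rest ⊤}
  B4:  IN=(all ⊤)  OUT=(all ⊤)
  B5:  IN=(all ⊤)  OUT=(all ⊤)

Merge at B2: IN[B2] = OUT[B1] = {a: ⊤, b: ⊤, c: ⊤, d: 3, e: ⊤, f: ⊤}

Answer: {a: ⊤, b: ⊤, c: ⊤, d: 3, e: ⊤, f: ⊤}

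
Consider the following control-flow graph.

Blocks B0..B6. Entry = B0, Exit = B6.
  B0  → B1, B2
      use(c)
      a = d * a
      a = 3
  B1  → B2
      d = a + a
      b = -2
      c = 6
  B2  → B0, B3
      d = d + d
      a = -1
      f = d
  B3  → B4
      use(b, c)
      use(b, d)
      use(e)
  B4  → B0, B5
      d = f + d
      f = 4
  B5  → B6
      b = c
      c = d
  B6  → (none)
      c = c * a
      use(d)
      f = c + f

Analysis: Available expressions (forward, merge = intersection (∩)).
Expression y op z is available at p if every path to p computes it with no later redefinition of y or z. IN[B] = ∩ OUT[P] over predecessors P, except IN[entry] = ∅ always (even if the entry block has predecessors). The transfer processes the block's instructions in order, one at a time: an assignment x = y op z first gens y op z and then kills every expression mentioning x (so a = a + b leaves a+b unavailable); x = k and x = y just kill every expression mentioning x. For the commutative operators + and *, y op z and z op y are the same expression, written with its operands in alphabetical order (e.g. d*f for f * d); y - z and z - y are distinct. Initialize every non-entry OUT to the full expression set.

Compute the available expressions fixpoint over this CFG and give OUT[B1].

Per-block solution:
  B0:  IN={}  OUT={}
  B1:  IN={}  OUT={a+a}
  B2:  IN={}  OUT={}
  B3:  IN={}  OUT={}
  B4:  IN={}  OUT={}
  B5:  IN={}  OUT={}
  B6:  IN={}  OUT={}

Merge at B1: IN[B1] = OUT[B0] = {}
Applying B1's transfer function to that IN value gives OUT[B1] (row B1 above).

Answer: {a+a}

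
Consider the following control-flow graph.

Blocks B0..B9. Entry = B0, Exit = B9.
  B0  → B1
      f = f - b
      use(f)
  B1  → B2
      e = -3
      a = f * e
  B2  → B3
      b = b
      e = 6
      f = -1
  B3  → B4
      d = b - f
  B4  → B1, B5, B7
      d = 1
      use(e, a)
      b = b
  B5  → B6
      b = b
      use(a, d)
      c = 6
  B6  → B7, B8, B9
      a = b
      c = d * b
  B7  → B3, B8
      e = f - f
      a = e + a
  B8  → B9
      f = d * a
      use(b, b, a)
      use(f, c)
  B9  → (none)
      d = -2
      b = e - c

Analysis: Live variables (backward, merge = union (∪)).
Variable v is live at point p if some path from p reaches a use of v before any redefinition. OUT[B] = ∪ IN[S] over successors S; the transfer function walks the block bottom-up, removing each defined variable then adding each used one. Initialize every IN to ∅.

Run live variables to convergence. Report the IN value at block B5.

Answer: {a, b, d, e, f}

Trace:
Per-block solution:
  B0:  IN={b, c, f}  OUT={b, c, f}
  B1:  IN={b, c, f}  OUT={a, b, c}
  B2:  IN={a, b, c}  OUT={a, b, c, e, f}
  B3:  IN={a, b, c, e, f}  OUT={a, b, c, e, f}
  B4:  IN={a, b, c, e, f}  OUT={a, b, c, d, e, f}
  B5:  IN={a, b, d, e, f}  OUT={b, d, e, f}
  B6:  IN={b, d, e, f}  OUT={a, b, c, d, e, f}
  B7:  IN={a, b, c, d, f}  OUT={a, b, c, d, e, f}
  B8:  IN={a, b, c, d, e}  OUT={c, e}
  B9:  IN={c, e}  OUT={}

Merge at B5: OUT[B5] = IN[B6] = {b, d, e, f}
Applying B5's transfer function to that OUT value gives IN[B5] (row B5 above).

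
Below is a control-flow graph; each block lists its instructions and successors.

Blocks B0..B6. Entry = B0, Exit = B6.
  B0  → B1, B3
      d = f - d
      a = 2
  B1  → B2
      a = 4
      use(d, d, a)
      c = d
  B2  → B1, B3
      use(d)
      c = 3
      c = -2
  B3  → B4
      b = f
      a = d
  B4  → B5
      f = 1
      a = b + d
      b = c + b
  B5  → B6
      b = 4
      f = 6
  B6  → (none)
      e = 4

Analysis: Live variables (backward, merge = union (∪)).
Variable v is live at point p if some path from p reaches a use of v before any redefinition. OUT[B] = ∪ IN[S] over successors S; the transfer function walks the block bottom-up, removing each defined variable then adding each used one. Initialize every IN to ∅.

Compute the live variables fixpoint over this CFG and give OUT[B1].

Answer: {d, f}

Working:
Converged values:
  B0: | IN={c, d, f} | OUT={c, d, f}
  B1: | IN={d, f} | OUT={d, f}
  B2: | IN={d, f} | OUT={c, d, f}
  B3: | IN={c, d, f} | OUT={b, c, d}
  B4: | IN={b, c, d} | OUT={}
  B5: | IN={} | OUT={}
  B6: | IN={} | OUT={}

Merge at B1: OUT[B1] = IN[B2] = {d, f}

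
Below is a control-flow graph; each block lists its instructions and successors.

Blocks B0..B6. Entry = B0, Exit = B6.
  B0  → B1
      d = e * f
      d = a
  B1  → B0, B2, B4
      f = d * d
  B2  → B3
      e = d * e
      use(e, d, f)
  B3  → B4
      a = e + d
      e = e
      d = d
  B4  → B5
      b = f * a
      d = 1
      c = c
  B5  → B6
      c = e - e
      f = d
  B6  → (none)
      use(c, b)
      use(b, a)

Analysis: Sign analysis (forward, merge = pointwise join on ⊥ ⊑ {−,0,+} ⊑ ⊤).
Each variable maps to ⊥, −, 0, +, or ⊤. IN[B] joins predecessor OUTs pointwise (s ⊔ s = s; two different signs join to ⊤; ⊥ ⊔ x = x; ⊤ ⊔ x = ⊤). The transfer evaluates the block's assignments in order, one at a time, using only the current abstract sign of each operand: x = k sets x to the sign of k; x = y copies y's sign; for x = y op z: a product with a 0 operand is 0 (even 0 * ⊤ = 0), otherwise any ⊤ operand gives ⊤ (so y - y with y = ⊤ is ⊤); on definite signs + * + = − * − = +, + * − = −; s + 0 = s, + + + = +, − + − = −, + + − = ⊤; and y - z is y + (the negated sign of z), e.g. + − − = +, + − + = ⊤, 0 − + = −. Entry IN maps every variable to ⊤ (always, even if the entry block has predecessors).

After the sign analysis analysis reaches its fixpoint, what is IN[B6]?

Answer: {a: ⊤, b: ⊤, c: ⊤, d: +, e: ⊤, f: +}

Working:
Converged values:
  B0:   IN=(all ⊤)   OUT=(all ⊤)
  B1:   IN=(all ⊤)   OUT=(all ⊤)
  B2:   IN=(all ⊤)   OUT=(all ⊤)
  B3:   IN=(all ⊤)   OUT=(all ⊤)
  B4:   IN=(all ⊤)   OUT={d:+; rest ⊤}
  B5:   IN={d:+; rest ⊤}   OUT={d:+, f:+; rest ⊤}
  B6:   IN={d:+, f:+; rest ⊤}   OUT={d:+, f:+; rest ⊤}

Merge at B6: IN[B6] = OUT[B5] = {a: ⊤, b: ⊤, c: ⊤, d: +, e: ⊤, f: +}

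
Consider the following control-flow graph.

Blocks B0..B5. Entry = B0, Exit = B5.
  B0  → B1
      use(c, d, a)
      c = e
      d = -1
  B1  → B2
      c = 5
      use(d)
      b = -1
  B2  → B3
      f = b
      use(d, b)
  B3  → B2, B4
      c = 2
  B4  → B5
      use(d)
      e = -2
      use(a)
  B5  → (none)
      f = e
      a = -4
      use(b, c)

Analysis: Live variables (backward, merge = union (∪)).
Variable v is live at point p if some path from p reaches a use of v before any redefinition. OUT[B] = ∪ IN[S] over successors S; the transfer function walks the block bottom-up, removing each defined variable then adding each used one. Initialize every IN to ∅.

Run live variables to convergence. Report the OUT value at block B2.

Per-block solution:
  B0: | IN={a, c, d, e} | OUT={a, d}
  B1: | IN={a, d} | OUT={a, b, d}
  B2: | IN={a, b, d} | OUT={a, b, d}
  B3: | IN={a, b, d} | OUT={a, b, c, d}
  B4: | IN={a, b, c, d} | OUT={b, c, e}
  B5: | IN={b, c, e} | OUT={}

Merge at B2: OUT[B2] = IN[B3] = {a, b, d}

Answer: {a, b, d}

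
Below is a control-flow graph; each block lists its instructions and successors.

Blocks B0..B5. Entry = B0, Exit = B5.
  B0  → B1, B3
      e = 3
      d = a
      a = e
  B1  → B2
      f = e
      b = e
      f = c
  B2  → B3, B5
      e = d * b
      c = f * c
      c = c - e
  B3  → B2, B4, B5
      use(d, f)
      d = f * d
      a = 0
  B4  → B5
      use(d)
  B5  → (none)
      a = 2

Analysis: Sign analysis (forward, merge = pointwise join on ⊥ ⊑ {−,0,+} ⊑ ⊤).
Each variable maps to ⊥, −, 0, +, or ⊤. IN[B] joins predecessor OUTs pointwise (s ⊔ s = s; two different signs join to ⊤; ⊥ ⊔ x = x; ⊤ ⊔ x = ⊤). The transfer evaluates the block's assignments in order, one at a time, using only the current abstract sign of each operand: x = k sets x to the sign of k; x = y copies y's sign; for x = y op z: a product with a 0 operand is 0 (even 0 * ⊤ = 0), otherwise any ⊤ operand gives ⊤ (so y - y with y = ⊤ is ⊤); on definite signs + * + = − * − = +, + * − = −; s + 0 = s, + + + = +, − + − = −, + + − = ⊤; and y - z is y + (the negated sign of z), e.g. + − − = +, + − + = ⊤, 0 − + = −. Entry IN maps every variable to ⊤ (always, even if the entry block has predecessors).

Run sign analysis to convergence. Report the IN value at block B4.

Per-block solution:
  B0:   IN=(all ⊤)   OUT={a:+, e:+; rest ⊤}
  B1:   IN={a:+, e:+; rest ⊤}   OUT={a:+, b:+, e:+; rest ⊤}
  B2:   IN=(all ⊤)   OUT=(all ⊤)
  B3:   IN=(all ⊤)   OUT={a:0; rest ⊤}
  B4:   IN={a:0; rest ⊤}   OUT={a:0; rest ⊤}
  B5:   IN=(all ⊤)   OUT={a:+; rest ⊤}

Merge at B4: IN[B4] = OUT[B3] = {a: 0, b: ⊤, c: ⊤, d: ⊤, e: ⊤, f: ⊤}

Answer: {a: 0, b: ⊤, c: ⊤, d: ⊤, e: ⊤, f: ⊤}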